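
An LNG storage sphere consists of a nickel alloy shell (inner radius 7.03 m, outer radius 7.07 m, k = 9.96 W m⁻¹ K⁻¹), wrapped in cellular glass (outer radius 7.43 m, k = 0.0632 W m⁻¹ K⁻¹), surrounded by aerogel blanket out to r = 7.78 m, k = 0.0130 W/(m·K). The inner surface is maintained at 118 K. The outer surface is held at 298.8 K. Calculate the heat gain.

Q = 3.96 kW

Treat each layer as a resistance in series:
  R_nickel alloy = (1/7.03 − 1/7.07)/(4πk) = 8.048×10^-4/(4π·9.96) = 6.430×10^-6 K/W
  R_cellular glass = (1/7.07 − 1/7.43)/(4πk) = 0.006853/(4π·0.0632) = 0.008629 K/W
  R_aerogel blanket = (1/7.43 − 1/7.78)/(4πk) = 0.006055/(4π·0.0130) = 0.03706 K/W
ΣR = 6.430×10^-6 + 0.008629 + 0.03706 = 0.04570 K/W
Q = ΔT/ΣR = (118 K − 298.8 K)/0.04570 = -3960 W
(Negative Q ⇒ heat flows inward; heat gain = 3960 W.)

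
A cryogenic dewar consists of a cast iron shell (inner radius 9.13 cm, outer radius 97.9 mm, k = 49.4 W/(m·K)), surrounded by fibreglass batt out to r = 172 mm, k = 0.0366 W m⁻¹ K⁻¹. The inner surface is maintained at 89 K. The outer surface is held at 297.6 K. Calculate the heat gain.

Q = 21.8 W

Treat each layer as a resistance in series:
  R_cast iron = (1/0.0913 − 1/0.0979)/(4πk) = 0.7384/(4π·49.4) = 0.001189 K/W
  R_fibreglass batt = (1/0.0979 − 1/0.172)/(4πk) = 4.401/(4π·0.0366) = 9.568 K/W
ΣR = 0.001189 + 9.568 = 9.569 K/W
Q = ΔT/ΣR = (89 K − 297.6 K)/9.569 = -21.8 W
(Negative Q ⇒ heat flows inward; heat gain = 21.8 W.)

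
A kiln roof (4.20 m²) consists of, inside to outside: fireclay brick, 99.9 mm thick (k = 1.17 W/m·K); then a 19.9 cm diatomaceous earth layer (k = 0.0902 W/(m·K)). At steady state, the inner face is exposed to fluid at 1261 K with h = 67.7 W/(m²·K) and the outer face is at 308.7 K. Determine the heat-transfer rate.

Q = 1730 W

Treat each layer as a resistance in series:
  R_conv,in = 1/(hA) = 1/(67.7·4.20) = 0.003517 K/W
  R_fireclay brick = L/(kA) = 0.0999/(1.17·4.20) = 0.02033 K/W
  R_diatomaceous earth = L/(kA) = 0.199/(0.0902·4.20) = 0.5253 K/W
ΣR = 0.003517 + 0.02033 + 0.5253 = 0.5491 K/W
Q = ΔT/ΣR = (1261 K − 308.7 K)/0.5491 = 1730 W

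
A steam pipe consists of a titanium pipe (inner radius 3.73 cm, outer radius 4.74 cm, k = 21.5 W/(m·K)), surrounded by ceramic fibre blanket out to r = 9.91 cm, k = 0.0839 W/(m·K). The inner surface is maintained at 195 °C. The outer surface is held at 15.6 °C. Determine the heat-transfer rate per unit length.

Q' = 128 W/m

Resistance network (inner→outer):
  R'_titanium = ln(0.0474/0.0373)/(2πk) = 0.2396/(2π·21.5) = 0.001774 m·K/W
  R'_ceramic fibre blanket = ln(0.0991/0.0474)/(2πk) = 0.7375/(2π·0.0839) = 1.399 m·K/W
ΣR = 0.001774 + 1.399 = 1.401 m·K/W
Q' = ΔT/ΣR = (195 °C − 15.6 °C)/1.401 = 128 W/m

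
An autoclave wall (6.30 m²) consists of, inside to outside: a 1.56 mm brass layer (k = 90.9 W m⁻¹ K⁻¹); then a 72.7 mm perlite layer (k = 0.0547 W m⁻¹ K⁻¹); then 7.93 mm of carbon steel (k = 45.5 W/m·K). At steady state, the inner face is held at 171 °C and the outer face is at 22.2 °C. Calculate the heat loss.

Resistance network (inner→outer):
  R_brass = L/(kA) = 0.00156/(90.9·6.30) = 2.724×10^-6 K/W
  R_perlite = L/(kA) = 0.0727/(0.0547·6.30) = 0.2110 K/W
  R_carbon steel = L/(kA) = 0.00793/(45.5·6.30) = 2.766×10^-5 K/W
ΣR = 2.724×10^-6 + 0.2110 + 2.766×10^-5 = 0.2110 K/W
Q = ΔT/ΣR = (171 °C − 22.2 °C)/0.2110 = 705 W

Q = 705 W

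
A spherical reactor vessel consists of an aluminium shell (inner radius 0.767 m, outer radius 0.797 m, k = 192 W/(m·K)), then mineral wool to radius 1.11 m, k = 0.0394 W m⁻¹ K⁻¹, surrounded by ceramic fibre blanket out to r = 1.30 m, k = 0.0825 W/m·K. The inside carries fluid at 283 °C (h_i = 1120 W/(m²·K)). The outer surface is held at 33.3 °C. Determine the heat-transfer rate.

Q = 297 W

Series thermal resistances, inner to outer:
  R_conv,in = 1/(4πr²h) = 1/(4π·0.767²·1120) = 1.208×10^-4 K/W
  R_aluminium = (1/0.767 − 1/0.797)/(4πk) = 0.04908/(4π·192) = 2.034×10^-5 K/W
  R_mineral wool = (1/0.797 − 1/1.11)/(4πk) = 0.3538/(4π·0.0394) = 0.7146 K/W
  R_ceramic fibre blanket = (1/1.11 − 1/1.30)/(4πk) = 0.1317/(4π·0.0825) = 0.1270 K/W
ΣR = 1.208×10^-4 + 2.034×10^-5 + 0.7146 + 0.1270 = 0.8417 K/W
Q = ΔT/ΣR = (283 °C − 33.3 °C)/0.8417 = 297 W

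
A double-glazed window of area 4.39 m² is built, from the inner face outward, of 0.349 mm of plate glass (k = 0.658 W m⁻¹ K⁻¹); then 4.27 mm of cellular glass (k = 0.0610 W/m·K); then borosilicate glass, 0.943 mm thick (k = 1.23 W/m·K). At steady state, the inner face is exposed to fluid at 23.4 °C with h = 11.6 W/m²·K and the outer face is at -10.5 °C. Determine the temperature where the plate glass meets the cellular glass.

T = 4.73 °C

Series thermal resistances, inner to outer:
  R_conv,in = 1/(hA) = 1/(11.6·4.39) = 0.01964 K/W
  R_plate glass = L/(kA) = 3.49×10^-4/(0.658·4.39) = 1.208×10^-4 K/W
  R_cellular glass = L/(kA) = 0.00427/(0.0610·4.39) = 0.01595 K/W
  R_borosilicate glass = L/(kA) = 9.43×10^-4/(1.23·4.39) = 1.746×10^-4 K/W
ΣR = 0.01964 + 1.208×10^-4 + 0.01595 + 1.746×10^-4 = 0.03589 K/W
Q = ΔT/ΣR = (23.4 °C − -10.5 °C)/0.03589 = 944.6 W
From the inner boundary to the plate glass/cellular glass interface, ΣR_partial = 0.01976 K/W.
T_interface = T_in − Q·ΣR_partial = 23.4 °C − (944.6)(0.01976) = 4.73 °C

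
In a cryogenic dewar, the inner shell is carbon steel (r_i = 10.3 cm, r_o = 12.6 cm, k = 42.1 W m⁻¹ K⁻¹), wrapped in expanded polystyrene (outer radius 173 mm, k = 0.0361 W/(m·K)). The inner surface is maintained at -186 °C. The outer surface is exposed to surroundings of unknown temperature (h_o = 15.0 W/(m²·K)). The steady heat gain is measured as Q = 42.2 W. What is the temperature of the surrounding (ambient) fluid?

Sum the resistances:
  R_carbon steel = (1/0.103 − 1/0.126)/(4πk) = 1.772/(4π·42.1) = 0.003350 K/W
  R_expanded polystyrene = (1/0.126 − 1/0.173)/(4πk) = 2.156/(4π·0.0361) = 4.753 K/W
  R_conv,out = 1/(4πr²h) = 1/(4π·0.173²·15.0) = 0.1773 K/W
ΣR = 4.934 K/W
ΔT = Q·ΣR = 42.2 × 4.934 = 208.2 K
Heat flows inward, so T_out = T_in + ΔT = -186 + 208.2 = 22.2 °C

T_out = 22.2 °C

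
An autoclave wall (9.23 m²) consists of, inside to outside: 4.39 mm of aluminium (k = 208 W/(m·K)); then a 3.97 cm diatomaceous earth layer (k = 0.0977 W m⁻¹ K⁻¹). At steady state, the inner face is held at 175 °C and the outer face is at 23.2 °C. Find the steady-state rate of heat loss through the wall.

Q = 3450 W

Series thermal resistances, inner to outer:
  R_aluminium = L/(kA) = 0.00439/(208·9.23) = 2.287×10^-6 K/W
  R_diatomaceous earth = L/(kA) = 0.0397/(0.0977·9.23) = 0.04402 K/W
ΣR = 2.287×10^-6 + 0.04402 = 0.04402 K/W
Q = ΔT/ΣR = (175 °C − 23.2 °C)/0.04402 = 3450 W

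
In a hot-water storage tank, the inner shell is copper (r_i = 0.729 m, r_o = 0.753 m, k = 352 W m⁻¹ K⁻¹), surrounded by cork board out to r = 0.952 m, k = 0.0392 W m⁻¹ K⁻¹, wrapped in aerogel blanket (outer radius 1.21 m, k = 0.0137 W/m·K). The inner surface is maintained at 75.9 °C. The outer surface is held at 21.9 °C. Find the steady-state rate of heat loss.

Treat each layer as a resistance in series:
  R_copper = (1/0.729 − 1/0.753)/(4πk) = 0.04372/(4π·352) = 9.884×10^-6 K/W
  R_cork board = (1/0.753 − 1/0.952)/(4πk) = 0.2776/(4π·0.0392) = 0.5635 K/W
  R_aerogel blanket = (1/0.952 − 1/1.21)/(4πk) = 0.2240/(4π·0.0137) = 1.301 K/W
ΣR = 9.884×10^-6 + 0.5635 + 1.301 = 1.865 K/W
Q = ΔT/ΣR = (75.9 °C − 21.9 °C)/1.865 = 29.0 W

Q = 29.0 W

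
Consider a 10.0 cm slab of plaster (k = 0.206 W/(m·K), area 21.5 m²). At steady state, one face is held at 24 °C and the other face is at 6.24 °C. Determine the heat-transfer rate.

Q = kA·ΔT/L = 0.206 × 21.5 × |24 °C − 6.24 °C| / 0.100 = 787 W

Q = 787 W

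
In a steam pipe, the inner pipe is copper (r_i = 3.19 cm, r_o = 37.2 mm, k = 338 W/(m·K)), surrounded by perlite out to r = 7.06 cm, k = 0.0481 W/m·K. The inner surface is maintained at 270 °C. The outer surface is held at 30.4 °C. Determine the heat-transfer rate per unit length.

Treat each layer as a resistance in series:
  R'_copper = ln(0.0372/0.0319)/(2πk) = 0.1537/(2π·338) = 7.237×10^-5 m·K/W
  R'_perlite = ln(0.0706/0.0372)/(2πk) = 0.6407/(2π·0.0481) = 2.120 m·K/W
ΣR = 7.237×10^-5 + 2.120 = 2.120 m·K/W
Q' = ΔT/ΣR = (270 °C − 30.4 °C)/2.120 = 113 W/m

Q' = 113 W/m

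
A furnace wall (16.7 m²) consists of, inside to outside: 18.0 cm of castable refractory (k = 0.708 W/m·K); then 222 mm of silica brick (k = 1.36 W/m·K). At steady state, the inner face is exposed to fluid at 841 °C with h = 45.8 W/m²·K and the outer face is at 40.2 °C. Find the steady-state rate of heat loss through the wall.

Q = 30.4 kW

Series thermal resistances, inner to outer:
  R_conv,in = 1/(hA) = 1/(45.8·16.7) = 0.001307 K/W
  R_castable refractory = L/(kA) = 0.180/(0.708·16.7) = 0.01522 K/W
  R_silica brick = L/(kA) = 0.222/(1.36·16.7) = 0.009775 K/W
ΣR = 0.001307 + 0.01522 + 0.009775 = 0.02630 K/W
Q = ΔT/ΣR = (841 °C − 40.2 °C)/0.02630 = 30400 W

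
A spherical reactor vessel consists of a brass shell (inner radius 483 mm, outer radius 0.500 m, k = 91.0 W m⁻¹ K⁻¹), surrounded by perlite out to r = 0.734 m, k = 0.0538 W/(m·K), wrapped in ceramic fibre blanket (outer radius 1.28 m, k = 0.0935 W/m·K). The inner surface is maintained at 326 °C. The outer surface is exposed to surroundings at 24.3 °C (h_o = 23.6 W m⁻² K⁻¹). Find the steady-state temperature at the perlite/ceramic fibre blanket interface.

T = 128 °C

Treat each layer as a resistance in series:
  R_brass = (1/0.483 − 1/0.500)/(4πk) = 0.07039/(4π·91.0) = 6.156×10^-5 K/W
  R_perlite = (1/0.500 − 1/0.734)/(4πk) = 0.6376/(4π·0.0538) = 0.9431 K/W
  R_ceramic fibre blanket = (1/0.734 − 1/1.28)/(4πk) = 0.5811/(4π·0.0935) = 0.4946 K/W
  R_conv,out = 1/(4πr²h) = 1/(4π·1.28²·23.6) = 0.002058 K/W
ΣR = 6.156×10^-5 + 0.9431 + 0.4946 + 0.002058 = 1.440 K/W
Q = ΔT/ΣR = (326 °C − 24.3 °C)/1.440 = 209.5 W
From the inner boundary to the perlite/ceramic fibre blanket interface, ΣR_partial = 0.9432 K/W.
T_interface = T_in − Q·ΣR_partial = 326 °C − (209.5)(0.9432) = 128 °C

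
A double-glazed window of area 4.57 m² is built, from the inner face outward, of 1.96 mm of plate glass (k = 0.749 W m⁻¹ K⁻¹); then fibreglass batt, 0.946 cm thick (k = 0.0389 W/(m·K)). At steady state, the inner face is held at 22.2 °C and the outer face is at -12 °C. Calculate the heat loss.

Q = 636 W

Series thermal resistances, inner to outer:
  R_plate glass = L/(kA) = 0.00196/(0.749·4.57) = 5.726×10^-4 K/W
  R_fibreglass batt = L/(kA) = 0.00946/(0.0389·4.57) = 0.05321 K/W
ΣR = 5.726×10^-4 + 0.05321 = 0.05378 K/W
Q = ΔT/ΣR = (22.2 °C − -12 °C)/0.05378 = 636 W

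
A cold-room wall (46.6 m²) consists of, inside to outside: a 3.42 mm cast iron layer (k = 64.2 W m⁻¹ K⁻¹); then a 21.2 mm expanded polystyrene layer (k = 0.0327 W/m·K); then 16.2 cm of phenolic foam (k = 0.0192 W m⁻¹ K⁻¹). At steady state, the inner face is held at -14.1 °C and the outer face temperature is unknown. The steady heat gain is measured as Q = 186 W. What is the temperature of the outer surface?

T_out = 22.2 °C

Sum the resistances:
  R_cast iron = L/(kA) = 0.00342/(64.2·46.6) = 1.143×10^-6 K/W
  R_expanded polystyrene = L/(kA) = 0.0212/(0.0327·46.6) = 0.01391 K/W
  R_phenolic foam = L/(kA) = 0.162/(0.0192·46.6) = 0.1811 K/W
ΣR = 0.1950 K/W
ΔT = Q·ΣR = 186 × 0.1950 = 36.27 K
Heat flows inward, so T_out = T_in + ΔT = -14.1 + 36.27 = 22.2 °C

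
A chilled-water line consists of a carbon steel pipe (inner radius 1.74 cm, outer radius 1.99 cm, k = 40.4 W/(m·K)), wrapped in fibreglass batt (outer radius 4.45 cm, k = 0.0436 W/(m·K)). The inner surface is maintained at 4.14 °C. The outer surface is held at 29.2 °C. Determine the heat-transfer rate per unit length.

Treat each layer as a resistance in series:
  R'_carbon steel = ln(0.0199/0.0174)/(2πk) = 0.1342/(2π·40.4) = 5.289×10^-4 m·K/W
  R'_fibreglass batt = ln(0.0445/0.0199)/(2πk) = 0.8048/(2π·0.0436) = 2.938 m·K/W
ΣR = 5.289×10^-4 + 2.938 = 2.939 m·K/W
Q' = ΔT/ΣR = (4.14 °C − 29.2 °C)/2.939 = -8.53 W/m
(Negative Q' ⇒ heat flows inward; heat gain = 8.53 W/m.)

Q' = 8.53 W/m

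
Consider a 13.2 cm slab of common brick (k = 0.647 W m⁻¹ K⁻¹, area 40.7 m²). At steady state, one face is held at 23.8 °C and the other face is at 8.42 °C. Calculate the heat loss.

Q = 3070 W

Q = kA·ΔT/L = 0.647 × 40.7 × |23.8 °C − 8.42 °C| / 0.132 = 3070 W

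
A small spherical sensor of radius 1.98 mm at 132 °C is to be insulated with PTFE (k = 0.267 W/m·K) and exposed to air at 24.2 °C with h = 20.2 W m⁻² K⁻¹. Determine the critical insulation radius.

r_cr = 2.64 cm

For a sphere, r_cr = 2k_ins/h = 2·0.267/20.2 = 0.0264 m = 2.64 cm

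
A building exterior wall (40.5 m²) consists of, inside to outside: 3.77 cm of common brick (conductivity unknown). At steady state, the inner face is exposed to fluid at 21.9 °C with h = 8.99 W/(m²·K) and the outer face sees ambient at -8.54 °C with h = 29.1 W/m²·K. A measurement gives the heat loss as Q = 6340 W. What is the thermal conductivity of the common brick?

ΣR = ΔT/Q = |21.9 − -8.54|/6340 = 0.004801 K/W
Known resistances:
  R_conv,in = 1/(hA) = 1/(8.99·40.5) = 0.002747 K/W
  R_conv,out = 1/(hA) = 1/(29.1·40.5) = 8.485×10^-4 K/W
R_common brick = ΣR − ΣR_known = 0.004801 − 0.003595 = 0.001206 K/W
L/(kA) = 0.001206 ⇒ k = 0.0377/(0.001206·40.5) = 0.772 W/m·K

k = 0.772 W/m·K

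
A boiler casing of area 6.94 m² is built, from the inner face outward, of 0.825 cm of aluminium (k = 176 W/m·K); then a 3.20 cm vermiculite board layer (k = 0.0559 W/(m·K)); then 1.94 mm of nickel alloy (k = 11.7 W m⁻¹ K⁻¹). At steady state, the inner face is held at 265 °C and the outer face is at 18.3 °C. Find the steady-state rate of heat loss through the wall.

Treat each layer as a resistance in series:
  R_aluminium = L/(kA) = 0.00825/(176·6.94) = 6.754×10^-6 K/W
  R_vermiculite board = L/(kA) = 0.0320/(0.0559·6.94) = 0.08249 K/W
  R_nickel alloy = L/(kA) = 0.00194/(11.7·6.94) = 2.389×10^-5 K/W
ΣR = 6.754×10^-6 + 0.08249 + 2.389×10^-5 = 0.08252 K/W
Q = ΔT/ΣR = (265 °C − 18.3 °C)/0.08252 = 2990 W

Q = 2.99 kW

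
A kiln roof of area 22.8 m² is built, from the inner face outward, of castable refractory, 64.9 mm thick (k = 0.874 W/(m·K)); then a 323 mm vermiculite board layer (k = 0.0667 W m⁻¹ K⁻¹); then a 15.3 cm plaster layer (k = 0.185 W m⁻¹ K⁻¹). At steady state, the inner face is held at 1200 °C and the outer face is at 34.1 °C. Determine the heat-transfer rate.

Resistance network (inner→outer):
  R_castable refractory = L/(kA) = 0.0649/(0.874·22.8) = 0.003257 K/W
  R_vermiculite board = L/(kA) = 0.323/(0.0667·22.8) = 0.2124 K/W
  R_plaster = L/(kA) = 0.153/(0.185·22.8) = 0.03627 K/W
ΣR = 0.003257 + 0.2124 + 0.03627 = 0.2519 K/W
Q = ΔT/ΣR = (1200 °C − 34.1 °C)/0.2519 = 4630 W

Q = 4.63 kW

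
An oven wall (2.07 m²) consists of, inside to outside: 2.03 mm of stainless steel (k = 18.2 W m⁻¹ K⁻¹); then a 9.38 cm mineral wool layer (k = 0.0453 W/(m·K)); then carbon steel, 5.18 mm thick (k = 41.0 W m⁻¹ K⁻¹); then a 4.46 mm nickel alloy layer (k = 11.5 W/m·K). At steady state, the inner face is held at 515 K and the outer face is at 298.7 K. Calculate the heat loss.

Series thermal resistances, inner to outer:
  R_stainless steel = L/(kA) = 0.00203/(18.2·2.07) = 5.388×10^-5 K/W
  R_mineral wool = L/(kA) = 0.0938/(0.0453·2.07) = 1.000 K/W
  R_carbon steel = L/(kA) = 0.00518/(41.0·2.07) = 6.103×10^-5 K/W
  R_nickel alloy = L/(kA) = 0.00446/(11.5·2.07) = 1.874×10^-4 K/W
ΣR = 5.388×10^-5 + 1.000 + 6.103×10^-5 + 1.874×10^-4 = 1.000 K/W
Q = ΔT/ΣR = (515 K − 298.7 K)/1.000 = 216 W

Q = 216 W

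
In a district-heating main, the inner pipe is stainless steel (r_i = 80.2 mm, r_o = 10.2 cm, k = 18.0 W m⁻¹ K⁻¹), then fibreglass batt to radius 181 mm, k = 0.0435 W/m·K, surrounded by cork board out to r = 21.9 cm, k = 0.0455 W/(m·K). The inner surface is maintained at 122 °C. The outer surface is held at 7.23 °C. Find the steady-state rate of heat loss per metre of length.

Q' = 41.5 W/m

Resistance network (inner→outer):
  R'_stainless steel = ln(0.102/0.0802)/(2πk) = 0.2404/(2π·18.0) = 0.002126 m·K/W
  R'_fibreglass batt = ln(0.181/0.102)/(2πk) = 0.5735/(2π·0.0435) = 2.098 m·K/W
  R'_cork board = ln(0.219/0.181)/(2πk) = 0.1906/(2π·0.0455) = 0.6666 m·K/W
ΣR = 0.002126 + 2.098 + 0.6666 = 2.767 m·K/W
Q' = ΔT/ΣR = (122 °C − 7.23 °C)/2.767 = 41.5 W/m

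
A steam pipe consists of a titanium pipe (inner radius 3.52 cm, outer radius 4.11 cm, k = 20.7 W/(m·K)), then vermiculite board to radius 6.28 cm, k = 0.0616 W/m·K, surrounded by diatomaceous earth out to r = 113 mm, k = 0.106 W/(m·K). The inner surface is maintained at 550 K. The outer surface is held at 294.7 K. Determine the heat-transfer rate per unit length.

Q' = 129 W/m

Treat each layer as a resistance in series:
  R'_titanium = ln(0.0411/0.0352)/(2πk) = 0.1550/(2π·20.7) = 0.001191 m·K/W
  R'_vermiculite board = ln(0.0628/0.0411)/(2πk) = 0.4239/(2π·0.0616) = 1.095 m·K/W
  R'_diatomaceous earth = ln(0.113/0.0628)/(2πk) = 0.5874/(2π·0.106) = 0.8820 m·K/W
ΣR = 0.001191 + 1.095 + 0.8820 = 1.978 m·K/W
Q' = ΔT/ΣR = (550 K − 294.7 K)/1.978 = 129 W/m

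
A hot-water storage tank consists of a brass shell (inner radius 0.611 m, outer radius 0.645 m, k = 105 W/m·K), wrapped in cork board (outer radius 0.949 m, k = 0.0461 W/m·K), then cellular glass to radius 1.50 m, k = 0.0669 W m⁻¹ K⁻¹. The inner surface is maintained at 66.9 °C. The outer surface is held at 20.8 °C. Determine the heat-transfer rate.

Series thermal resistances, inner to outer:
  R_brass = (1/0.611 − 1/0.645)/(4πk) = 0.08627/(4π·105) = 6.539×10^-5 K/W
  R_cork board = (1/0.645 − 1/0.949)/(4πk) = 0.4966/(4π·0.0461) = 0.8573 K/W
  R_cellular glass = (1/0.949 − 1/1.50)/(4πk) = 0.3871/(4π·0.0669) = 0.4604 K/W
ΣR = 6.539×10^-5 + 0.8573 + 0.4604 = 1.318 K/W
Q = ΔT/ΣR = (66.9 °C − 20.8 °C)/1.318 = 35.0 W

Q = 35.0 W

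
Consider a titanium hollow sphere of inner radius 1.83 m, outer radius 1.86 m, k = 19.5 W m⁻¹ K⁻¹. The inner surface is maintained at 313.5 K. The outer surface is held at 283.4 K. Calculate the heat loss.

Q = 8.37×10^5 W

Q = 4πk·ΔT/(1/r₁ − 1/r₂) = 4π × 19.5 × 30.1 / (1/1.83 − 1/1.86) = 8.37×10^5 W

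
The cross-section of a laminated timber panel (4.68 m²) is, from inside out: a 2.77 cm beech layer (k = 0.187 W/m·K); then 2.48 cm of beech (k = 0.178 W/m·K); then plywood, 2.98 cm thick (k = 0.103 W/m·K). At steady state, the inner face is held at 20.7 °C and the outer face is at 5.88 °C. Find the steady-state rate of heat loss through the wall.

Q = 120 W

Series thermal resistances, inner to outer:
  R_beech = L/(kA) = 0.0277/(0.187·4.68) = 0.03165 K/W
  R_beech = L/(kA) = 0.0248/(0.178·4.68) = 0.02977 K/W
  R_plywood = L/(kA) = 0.0298/(0.103·4.68) = 0.06182 K/W
ΣR = 0.03165 + 0.02977 + 0.06182 = 0.1232 K/W
Q = ΔT/ΣR = (20.7 °C − 5.88 °C)/0.1232 = 120 W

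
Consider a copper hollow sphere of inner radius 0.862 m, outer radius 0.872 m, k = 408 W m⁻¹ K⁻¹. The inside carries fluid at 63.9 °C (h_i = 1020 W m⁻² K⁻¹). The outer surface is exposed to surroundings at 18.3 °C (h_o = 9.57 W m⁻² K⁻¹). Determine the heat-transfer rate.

Q = 4130 W

Series thermal resistances, inner to outer:
  R_conv,in = 1/(4πr²h) = 1/(4π·0.862²·1020) = 1.050×10^-4 K/W
  R_copper = (1/0.862 − 1/0.872)/(4πk) = 0.01330/(4π·408) = 2.595×10^-6 K/W
  R_conv,out = 1/(4πr²h) = 1/(4π·0.872²·9.57) = 0.01094 K/W
ΣR = 1.050×10^-4 + 2.595×10^-6 + 0.01094 = 0.01105 K/W
Q = ΔT/ΣR = (63.9 °C − 18.3 °C)/0.01105 = 4130 W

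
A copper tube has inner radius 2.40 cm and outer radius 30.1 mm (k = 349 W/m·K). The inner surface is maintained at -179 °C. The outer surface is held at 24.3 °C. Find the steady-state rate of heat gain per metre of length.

Q' = 2πk·ΔT/ln(r₂/r₁) = 2π × 349 × 203.3 / ln(0.0301/0.0240) = 1.97×10^6 W/m

Q' = 1.97×10^6 W/m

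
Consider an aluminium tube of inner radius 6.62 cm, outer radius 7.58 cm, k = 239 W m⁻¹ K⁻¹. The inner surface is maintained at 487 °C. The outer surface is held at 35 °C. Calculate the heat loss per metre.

Q' = 5010 kW/m

Q' = 2πk·ΔT/ln(r₂/r₁) = 2π × 239 × 452 / ln(0.0758/0.0662) = 5.01×10^6 W/m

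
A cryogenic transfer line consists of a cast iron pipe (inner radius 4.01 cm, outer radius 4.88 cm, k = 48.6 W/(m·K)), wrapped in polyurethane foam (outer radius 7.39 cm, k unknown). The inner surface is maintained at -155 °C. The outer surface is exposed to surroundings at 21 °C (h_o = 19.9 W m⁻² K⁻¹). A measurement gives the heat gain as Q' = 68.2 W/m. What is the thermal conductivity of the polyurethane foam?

k = 0.0267 W/m·K

ΣR = ΔT/Q' = |-155 − 21|/68.2 = 2.581 m·K/W
Known resistances:
  R'_cast iron = ln(0.0488/0.0401)/(2πk) = 0.1964/(2π·48.6) = 6.430×10^-4 m·K/W
  R'_conv,out = 1/(2πr h) = 1/(2π·0.0739·19.9) = 0.1082 m·K/W
R_polyurethane foam = ΣR − ΣR_known = 2.581 − 0.1088 = 2.472 m·K/W
ln(r₂/r₁)/(2πk) = 2.472 ⇒ k = 0.4150/(2π·2.472) = 0.0267 W/m·K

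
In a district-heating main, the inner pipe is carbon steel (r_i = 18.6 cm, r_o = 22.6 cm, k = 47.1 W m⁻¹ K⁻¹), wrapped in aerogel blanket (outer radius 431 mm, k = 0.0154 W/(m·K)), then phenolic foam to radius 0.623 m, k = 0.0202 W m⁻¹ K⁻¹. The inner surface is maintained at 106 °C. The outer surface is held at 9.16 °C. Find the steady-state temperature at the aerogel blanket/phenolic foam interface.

Treat each layer as a resistance in series:
  R'_carbon steel = ln(0.226/0.186)/(2πk) = 0.1948/(2π·47.1) = 6.582×10^-4 m·K/W
  R'_aerogel blanket = ln(0.431/0.226)/(2πk) = 0.6456/(2π·0.0154) = 6.672 m·K/W
  R'_phenolic foam = ln(0.623/0.431)/(2πk) = 0.3684/(2π·0.0202) = 2.903 m·K/W
ΣR = 6.582×10^-4 + 6.672 + 2.903 = 9.576 m·K/W
Q' = ΔT/ΣR = (106 °C − 9.16 °C)/9.576 = 10.11 W/m
From the inner boundary to the aerogel blanket/phenolic foam interface, ΣR_partial = 6.673 m·K/W.
T_interface = T_in − Q'·ΣR_partial = 106 °C − (10.11)(6.673) = 38.5 °C

T = 38.5 °C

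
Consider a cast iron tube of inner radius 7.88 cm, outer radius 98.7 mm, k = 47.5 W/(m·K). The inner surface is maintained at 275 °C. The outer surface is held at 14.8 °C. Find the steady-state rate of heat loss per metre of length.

Q' = 2πk·ΔT/ln(r₂/r₁) = 2π × 47.5 × 260.2 / ln(0.0987/0.0788) = 3.45×10^5 W/m

Q' = 345 kW/m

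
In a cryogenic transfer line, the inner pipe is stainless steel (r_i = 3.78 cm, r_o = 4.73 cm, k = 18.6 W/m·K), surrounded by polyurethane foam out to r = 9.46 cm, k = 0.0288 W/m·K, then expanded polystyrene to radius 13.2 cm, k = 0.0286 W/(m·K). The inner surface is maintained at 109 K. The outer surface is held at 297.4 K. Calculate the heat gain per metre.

Treat each layer as a resistance in series:
  R'_stainless steel = ln(0.0473/0.0378)/(2πk) = 0.2242/(2π·18.6) = 0.001918 m·K/W
  R'_polyurethane foam = ln(0.0946/0.0473)/(2πk) = 0.6931/(2π·0.0288) = 3.830 m·K/W
  R'_expanded polystyrene = ln(0.132/0.0946)/(2πk) = 0.3331/(2π·0.0286) = 1.854 m·K/W
ΣR = 0.001918 + 3.830 + 1.854 = 5.686 m·K/W
Q' = ΔT/ΣR = (109 K − 297.4 K)/5.686 = -33.1 W/m
(Negative Q' ⇒ heat flows inward; heat gain = 33.1 W/m.)

Q' = 33.1 W/m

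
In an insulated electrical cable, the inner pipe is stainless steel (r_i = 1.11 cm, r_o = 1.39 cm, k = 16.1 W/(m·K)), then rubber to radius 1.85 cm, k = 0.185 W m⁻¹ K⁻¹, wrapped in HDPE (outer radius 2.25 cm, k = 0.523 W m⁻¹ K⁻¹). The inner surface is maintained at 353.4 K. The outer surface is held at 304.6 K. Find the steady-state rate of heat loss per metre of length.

Series thermal resistances, inner to outer:
  R'_stainless steel = ln(0.0139/0.0111)/(2πk) = 0.2249/(2π·16.1) = 0.002224 m·K/W
  R'_rubber = ln(0.0185/0.0139)/(2πk) = 0.2859/(2π·0.185) = 0.2459 m·K/W
  R'_HDPE = ln(0.0225/0.0185)/(2πk) = 0.1957/(2π·0.523) = 0.05957 m·K/W
ΣR = 0.002224 + 0.2459 + 0.05957 = 0.3077 m·K/W
Q' = ΔT/ΣR = (353.4 K − 304.6 K)/0.3077 = 159 W/m

Q' = 159 W/m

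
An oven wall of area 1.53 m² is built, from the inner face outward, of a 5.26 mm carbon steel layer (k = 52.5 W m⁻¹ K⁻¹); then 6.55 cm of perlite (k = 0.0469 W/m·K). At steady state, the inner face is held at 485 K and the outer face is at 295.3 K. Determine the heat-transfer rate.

Q = 208 W

Treat each layer as a resistance in series:
  R_carbon steel = L/(kA) = 0.00526/(52.5·1.53) = 6.548×10^-5 K/W
  R_perlite = L/(kA) = 0.0655/(0.0469·1.53) = 0.9128 K/W
ΣR = 6.548×10^-5 + 0.9128 = 0.9129 K/W
Q = ΔT/ΣR = (485 K − 295.3 K)/0.9129 = 208 W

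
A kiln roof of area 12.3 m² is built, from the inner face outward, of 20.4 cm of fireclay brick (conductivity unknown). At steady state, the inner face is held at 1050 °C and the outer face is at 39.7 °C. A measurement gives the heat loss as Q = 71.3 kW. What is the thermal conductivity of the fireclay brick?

k = 1.17 W/m·K

ΣR = ΔT/Q = |1050 − 39.7|/71300 = 0.01417 K/W
L/(kA) = 0.01417 ⇒ k = 0.204/(0.01417·12.3) = 1.17 W/m·K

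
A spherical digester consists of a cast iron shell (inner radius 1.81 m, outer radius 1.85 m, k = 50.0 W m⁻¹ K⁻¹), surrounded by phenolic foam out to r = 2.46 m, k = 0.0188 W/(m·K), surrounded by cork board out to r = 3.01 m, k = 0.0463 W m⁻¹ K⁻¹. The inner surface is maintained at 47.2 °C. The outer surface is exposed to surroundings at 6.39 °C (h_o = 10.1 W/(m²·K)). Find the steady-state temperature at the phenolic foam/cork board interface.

Treat each layer as a resistance in series:
  R_cast iron = (1/1.81 − 1/1.85)/(4πk) = 0.01195/(4π·50.0) = 1.901×10^-5 K/W
  R_phenolic foam = (1/1.85 − 1/2.46)/(4πk) = 0.1340/(4π·0.0188) = 0.5674 K/W
  R_cork board = (1/2.46 − 1/3.01)/(4πk) = 0.07428/(4π·0.0463) = 0.1277 K/W
  R_conv,out = 1/(4πr²h) = 1/(4π·3.01²·10.1) = 8.696×10^-4 K/W
ΣR = 1.901×10^-5 + 0.5674 + 0.1277 + 8.696×10^-4 = 0.6960 K/W
Q = ΔT/ΣR = (47.2 °C − 6.39 °C)/0.6960 = 58.64 W
From the inner boundary to the phenolic foam/cork board interface, ΣR_partial = 0.5674 K/W.
T_interface = T_in − Q·ΣR_partial = 47.2 °C − (58.64)(0.5674) = 13.9 °C

T = 13.9 °C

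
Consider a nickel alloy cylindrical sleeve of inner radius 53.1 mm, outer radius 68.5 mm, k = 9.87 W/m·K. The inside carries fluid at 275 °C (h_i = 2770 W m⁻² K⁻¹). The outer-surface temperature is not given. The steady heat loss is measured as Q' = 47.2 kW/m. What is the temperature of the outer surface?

Sum the resistances:
  R'_conv,in = 1/(2πr h) = 1/(2π·0.0531·2770) = 0.001082 m·K/W
  R'_nickel alloy = ln(0.0685/0.0531)/(2πk) = 0.2547/(2π·9.87) = 0.004106 m·K/W
ΣR = 0.005188 m·K/W
ΔT = Q'·ΣR = 47200 × 0.005188 = 244.9 K
Heat flows outward, so T_out = T_in − ΔT = 275 − 244.9 = 30.1 °C

T_out = 30.1 °C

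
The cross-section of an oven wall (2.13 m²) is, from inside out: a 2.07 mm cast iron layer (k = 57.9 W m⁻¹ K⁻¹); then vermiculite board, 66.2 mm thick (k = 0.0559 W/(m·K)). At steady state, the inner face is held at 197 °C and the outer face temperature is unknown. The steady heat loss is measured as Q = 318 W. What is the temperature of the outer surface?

Sum the resistances:
  R_cast iron = L/(kA) = 0.00207/(57.9·2.13) = 1.678×10^-5 K/W
  R_vermiculite board = L/(kA) = 0.0662/(0.0559·2.13) = 0.5560 K/W
ΣR = 0.5560 K/W
ΔT = Q·ΣR = 318 × 0.5560 = 176.8 K
Heat flows outward, so T_out = T_in − ΔT = 197 − 176.8 = 20.2 °C

T_out = 20.2 °C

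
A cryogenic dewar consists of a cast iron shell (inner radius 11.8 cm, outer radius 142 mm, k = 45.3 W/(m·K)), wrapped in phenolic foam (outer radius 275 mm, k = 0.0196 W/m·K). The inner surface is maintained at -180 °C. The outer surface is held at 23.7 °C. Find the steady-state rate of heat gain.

Q = 14.7 W

Series thermal resistances, inner to outer:
  R_cast iron = (1/0.118 − 1/0.142)/(4πk) = 1.432/(4π·45.3) = 0.002516 K/W
  R_phenolic foam = (1/0.142 − 1/0.275)/(4πk) = 3.406/(4π·0.0196) = 13.83 K/W
ΣR = 0.002516 + 13.83 = 13.83 K/W
Q = ΔT/ΣR = (-180 °C − 23.7 °C)/13.83 = -14.7 W
(Negative Q ⇒ heat flows inward; heat gain = 14.7 W.)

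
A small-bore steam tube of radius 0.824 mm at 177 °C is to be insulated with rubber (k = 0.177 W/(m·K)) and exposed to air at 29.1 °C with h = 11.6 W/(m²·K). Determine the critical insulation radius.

For a cylinder, r_cr = k_ins/h = 0.177/11.6 = 0.0153 m = 1.53 cm

r_cr = 1.53 cm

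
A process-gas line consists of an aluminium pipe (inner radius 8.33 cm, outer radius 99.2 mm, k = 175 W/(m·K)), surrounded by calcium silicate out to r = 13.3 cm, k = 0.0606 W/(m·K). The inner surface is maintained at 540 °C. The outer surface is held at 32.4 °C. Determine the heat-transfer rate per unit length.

Treat each layer as a resistance in series:
  R'_aluminium = ln(0.0992/0.0833)/(2πk) = 0.1747/(2π·175) = 1.589×10^-4 m·K/W
  R'_calcium silicate = ln(0.133/0.0992)/(2πk) = 0.2932/(2π·0.0606) = 0.7701 m·K/W
ΣR = 1.589×10^-4 + 0.7701 = 0.7703 m·K/W
Q' = ΔT/ΣR = (540 °C − 32.4 °C)/0.7703 = 659 W/m

Q' = 659 W/m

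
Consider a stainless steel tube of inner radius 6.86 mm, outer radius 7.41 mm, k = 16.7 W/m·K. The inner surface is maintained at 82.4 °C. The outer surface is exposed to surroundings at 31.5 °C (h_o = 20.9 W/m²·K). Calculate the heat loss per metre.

Q' = 49.5 W/m

Resistance network (inner→outer):
  R'_stainless steel = ln(0.00741/0.00686)/(2πk) = 0.07712/(2π·16.7) = 7.350×10^-4 m·K/W
  R'_conv,out = 1/(2πr h) = 1/(2π·0.00741·20.9) = 1.028 m·K/W
ΣR = 7.350×10^-4 + 1.028 = 1.029 m·K/W
Q' = ΔT/ΣR = (82.4 °C − 31.5 °C)/1.029 = 49.5 W/m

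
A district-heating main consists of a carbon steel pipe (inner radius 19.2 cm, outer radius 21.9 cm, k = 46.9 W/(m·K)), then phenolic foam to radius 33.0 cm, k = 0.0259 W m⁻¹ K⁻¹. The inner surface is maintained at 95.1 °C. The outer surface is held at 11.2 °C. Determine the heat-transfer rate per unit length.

Resistance network (inner→outer):
  R'_carbon steel = ln(0.219/0.192)/(2πk) = 0.1316/(2π·46.9) = 4.465×10^-4 m·K/W
  R'_phenolic foam = ln(0.330/0.219)/(2πk) = 0.4100/(2π·0.0259) = 2.520 m·K/W
ΣR = 4.465×10^-4 + 2.520 = 2.520 m·K/W
Q' = ΔT/ΣR = (95.1 °C − 11.2 °C)/2.520 = 33.3 W/m

Q' = 33.3 W/m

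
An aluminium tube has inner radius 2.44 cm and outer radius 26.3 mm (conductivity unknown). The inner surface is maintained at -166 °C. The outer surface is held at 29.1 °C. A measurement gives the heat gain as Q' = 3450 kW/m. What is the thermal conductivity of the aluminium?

k = 211 W/m·K

ΣR = ΔT/Q' = |-166 − 29.1|/3.45×10^6 = 5.655×10^-5 m·K/W
ln(r₂/r₁)/(2πk) = 5.655×10^-5 ⇒ k = 0.07499/(2π·5.655×10^-5) = 211 W/m·K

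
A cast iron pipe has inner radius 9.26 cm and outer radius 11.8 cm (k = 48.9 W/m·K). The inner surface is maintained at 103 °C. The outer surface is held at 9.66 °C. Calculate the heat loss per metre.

Q' = 118 kW/m

Q' = 2πk·ΔT/ln(r₂/r₁) = 2π × 48.9 × 93.34 / ln(0.118/0.0926) = 1.18×10^5 W/m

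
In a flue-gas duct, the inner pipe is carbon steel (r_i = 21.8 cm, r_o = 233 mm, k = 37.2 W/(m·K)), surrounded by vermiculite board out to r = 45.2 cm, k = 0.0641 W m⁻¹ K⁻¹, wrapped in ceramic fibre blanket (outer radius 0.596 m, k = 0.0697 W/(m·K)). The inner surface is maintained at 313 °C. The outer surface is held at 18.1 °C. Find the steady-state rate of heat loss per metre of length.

Q' = 130 W/m

Resistance network (inner→outer):
  R'_carbon steel = ln(0.233/0.218)/(2πk) = 0.06654/(2π·37.2) = 2.847×10^-4 m·K/W
  R'_vermiculite board = ln(0.452/0.233)/(2πk) = 0.6626/(2π·0.0641) = 1.645 m·K/W
  R'_ceramic fibre blanket = ln(0.596/0.452)/(2πk) = 0.2766/(2π·0.0697) = 0.6315 m·K/W
ΣR = 2.847×10^-4 + 1.645 + 0.6315 = 2.277 m·K/W
Q' = ΔT/ΣR = (313 °C − 18.1 °C)/2.277 = 130 W/m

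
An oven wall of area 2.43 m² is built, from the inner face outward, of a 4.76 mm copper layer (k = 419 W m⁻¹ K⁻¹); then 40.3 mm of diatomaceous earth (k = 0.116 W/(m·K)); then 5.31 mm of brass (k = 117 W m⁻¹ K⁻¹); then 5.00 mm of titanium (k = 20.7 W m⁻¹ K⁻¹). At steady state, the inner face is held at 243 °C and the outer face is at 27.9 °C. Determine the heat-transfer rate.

Q = 1500 W

Resistance network (inner→outer):
  R_copper = L/(kA) = 0.00476/(419·2.43) = 4.675×10^-6 K/W
  R_diatomaceous earth = L/(kA) = 0.0403/(0.116·2.43) = 0.1430 K/W
  R_brass = L/(kA) = 0.00531/(117·2.43) = 1.868×10^-5 K/W
  R_titanium = L/(kA) = 0.00500/(20.7·2.43) = 9.940×10^-5 K/W
ΣR = 4.675×10^-6 + 0.1430 + 1.868×10^-5 + 9.940×10^-5 = 0.1431 K/W
Q = ΔT/ΣR = (243 °C − 27.9 °C)/0.1431 = 1500 W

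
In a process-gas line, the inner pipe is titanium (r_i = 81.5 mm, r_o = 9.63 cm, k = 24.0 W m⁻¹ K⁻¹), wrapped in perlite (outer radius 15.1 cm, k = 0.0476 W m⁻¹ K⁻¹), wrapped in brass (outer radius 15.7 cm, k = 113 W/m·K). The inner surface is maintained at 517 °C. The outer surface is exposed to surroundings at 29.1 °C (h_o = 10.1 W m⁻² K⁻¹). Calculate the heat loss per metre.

Q' = 304 W/m

Resistance network (inner→outer):
  R'_titanium = ln(0.0963/0.0815)/(2πk) = 0.1669/(2π·24.0) = 0.001107 m·K/W
  R'_perlite = ln(0.151/0.0963)/(2πk) = 0.4498/(2π·0.0476) = 1.504 m·K/W
  R'_brass = ln(0.157/0.151)/(2πk) = 0.03897/(2π·113) = 5.488×10^-5 m·K/W
  R'_conv,out = 1/(2πr h) = 1/(2π·0.157·10.1) = 0.1004 m·K/W
ΣR = 0.001107 + 1.504 + 5.488×10^-5 + 0.1004 = 1.606 m·K/W
Q' = ΔT/ΣR = (517 °C − 29.1 °C)/1.606 = 304 W/m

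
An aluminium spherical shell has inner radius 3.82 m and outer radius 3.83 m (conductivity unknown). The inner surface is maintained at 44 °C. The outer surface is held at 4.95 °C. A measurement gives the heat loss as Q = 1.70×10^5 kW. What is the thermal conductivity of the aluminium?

ΣR = ΔT/Q = |44 − 4.95|/1.70×10^8 = 2.297×10^-7 K/W
(1/r₁−1/r₂)/(4πk) = 2.297×10^-7 ⇒ k = 6.835×10^-4/(4π·2.297×10^-7) = 237 W/m·K

k = 237 W/m·K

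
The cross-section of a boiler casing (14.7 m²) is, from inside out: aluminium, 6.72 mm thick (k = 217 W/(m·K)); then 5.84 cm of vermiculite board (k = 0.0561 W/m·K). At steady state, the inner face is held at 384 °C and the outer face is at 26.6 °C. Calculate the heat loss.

Series thermal resistances, inner to outer:
  R_aluminium = L/(kA) = 0.00672/(217·14.7) = 2.107×10^-6 K/W
  R_vermiculite board = L/(kA) = 0.0584/(0.0561·14.7) = 0.07082 K/W
ΣR = 2.107×10^-6 + 0.07082 = 0.07082 K/W
Q = ΔT/ΣR = (384 °C − 26.6 °C)/0.07082 = 5050 W

Q = 5.05 kW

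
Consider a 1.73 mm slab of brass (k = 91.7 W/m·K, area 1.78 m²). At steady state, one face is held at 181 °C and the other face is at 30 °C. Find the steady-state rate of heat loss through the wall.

Q = kA·ΔT/L = 91.7 × 1.78 × |181 °C − 30 °C| / 0.00173 = 1.42×10^7 W

Q = 1.42×10^7 W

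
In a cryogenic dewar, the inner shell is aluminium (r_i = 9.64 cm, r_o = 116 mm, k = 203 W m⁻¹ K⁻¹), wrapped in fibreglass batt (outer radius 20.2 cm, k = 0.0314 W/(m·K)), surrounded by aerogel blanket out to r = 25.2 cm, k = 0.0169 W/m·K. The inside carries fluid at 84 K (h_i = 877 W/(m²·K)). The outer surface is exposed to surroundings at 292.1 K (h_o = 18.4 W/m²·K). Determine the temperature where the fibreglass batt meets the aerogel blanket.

Resistance network (inner→outer):
  R_conv,in = 1/(4πr²h) = 1/(4π·0.0964²·877) = 0.009764 K/W
  R_aluminium = (1/0.0964 − 1/0.116)/(4πk) = 1.753/(4π·203) = 6.871×10^-4 K/W
  R_fibreglass batt = (1/0.116 − 1/0.202)/(4πk) = 3.670/(4π·0.0314) = 9.301 K/W
  R_aerogel blanket = (1/0.202 − 1/0.252)/(4πk) = 0.9822/(4π·0.0169) = 4.625 K/W
  R_conv,out = 1/(4πr²h) = 1/(4π·0.252²·18.4) = 0.06810 K/W
ΣR = 0.009764 + 6.871×10^-4 + 9.301 + 4.625 + 0.06810 = 14.00 K/W
Q = ΔT/ΣR = (84 K − 292.1 K)/14.00 = -14.86 W
From the inner boundary to the fibreglass batt/aerogel blanket interface, ΣR_partial = 9.311 K/W.
T_interface = T_in − Q·ΣR_partial = 84 K − (-14.86)(9.311) = 222.4 K

T = 222.4 K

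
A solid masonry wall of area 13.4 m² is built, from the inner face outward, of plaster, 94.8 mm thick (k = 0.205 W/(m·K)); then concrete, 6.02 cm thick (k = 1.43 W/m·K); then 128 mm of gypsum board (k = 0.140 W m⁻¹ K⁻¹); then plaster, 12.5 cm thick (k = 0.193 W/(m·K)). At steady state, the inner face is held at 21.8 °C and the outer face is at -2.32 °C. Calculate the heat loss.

Q = 156 W

Resistance network (inner→outer):
  R_plaster = L/(kA) = 0.0948/(0.205·13.4) = 0.03451 K/W
  R_concrete = L/(kA) = 0.0602/(1.43·13.4) = 0.003142 K/W
  R_gypsum board = L/(kA) = 0.128/(0.140·13.4) = 0.06823 K/W
  R_plaster = L/(kA) = 0.125/(0.193·13.4) = 0.04833 K/W
ΣR = 0.03451 + 0.003142 + 0.06823 + 0.04833 = 0.1542 K/W
Q = ΔT/ΣR = (21.8 °C − -2.32 °C)/0.1542 = 156 W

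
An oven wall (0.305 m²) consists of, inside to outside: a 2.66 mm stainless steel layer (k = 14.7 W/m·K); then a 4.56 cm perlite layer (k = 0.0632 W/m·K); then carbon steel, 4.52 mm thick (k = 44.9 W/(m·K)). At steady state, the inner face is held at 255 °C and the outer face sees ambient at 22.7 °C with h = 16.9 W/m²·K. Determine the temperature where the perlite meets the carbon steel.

T = 40.3 °C

Series thermal resistances, inner to outer:
  R_stainless steel = L/(kA) = 0.00266/(14.7·0.305) = 5.933×10^-4 K/W
  R_perlite = L/(kA) = 0.0456/(0.0632·0.305) = 2.366 K/W
  R_carbon steel = L/(kA) = 0.00452/(44.9·0.305) = 3.301×10^-4 K/W
  R_conv,out = 1/(hA) = 1/(16.9·0.305) = 0.1940 K/W
ΣR = 5.933×10^-4 + 2.366 + 3.301×10^-4 + 0.1940 = 2.561 K/W
Q = ΔT/ΣR = (255 °C − 22.7 °C)/2.561 = 90.71 W
From the inner boundary to the perlite/carbon steel interface, ΣR_partial = 2.367 K/W.
T_interface = T_in − Q·ΣR_partial = 255 °C − (90.71)(2.367) = 40.3 °C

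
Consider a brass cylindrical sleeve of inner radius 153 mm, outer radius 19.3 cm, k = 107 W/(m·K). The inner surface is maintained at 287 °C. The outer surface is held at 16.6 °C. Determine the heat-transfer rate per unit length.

Q' = 783 kW/m

Q' = 2πk·ΔT/ln(r₂/r₁) = 2π × 107 × 270.4 / ln(0.193/0.153) = 7.83×10^5 W/m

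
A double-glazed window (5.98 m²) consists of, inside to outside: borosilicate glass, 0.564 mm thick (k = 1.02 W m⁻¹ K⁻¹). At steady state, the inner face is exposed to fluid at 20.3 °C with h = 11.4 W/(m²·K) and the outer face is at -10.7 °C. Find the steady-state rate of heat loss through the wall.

Q = 2.10 kW

Series thermal resistances, inner to outer:
  R_conv,in = 1/(hA) = 1/(11.4·5.98) = 0.01467 K/W
  R_borosilicate glass = L/(kA) = 5.64×10^-4/(1.02·5.98) = 9.247×10^-5 K/W
ΣR = 0.01467 + 9.247×10^-5 = 0.01476 K/W
Q = ΔT/ΣR = (20.3 °C − -10.7 °C)/0.01476 = 2100 W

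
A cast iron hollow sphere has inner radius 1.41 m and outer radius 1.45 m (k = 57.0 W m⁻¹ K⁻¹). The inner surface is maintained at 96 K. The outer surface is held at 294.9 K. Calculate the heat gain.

Q = 7.28×10^6 W

Q = 4πk·ΔT/(1/r₁ − 1/r₂) = 4π × 57.0 × 198.9 / (1/1.41 − 1/1.45) = 7.28×10^6 W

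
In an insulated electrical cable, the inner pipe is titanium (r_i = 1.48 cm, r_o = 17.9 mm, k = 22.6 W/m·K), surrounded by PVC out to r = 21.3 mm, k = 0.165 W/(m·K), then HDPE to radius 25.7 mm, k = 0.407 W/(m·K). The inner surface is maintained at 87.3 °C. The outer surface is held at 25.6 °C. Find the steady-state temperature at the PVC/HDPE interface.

T = 44.3 °C

Resistance network (inner→outer):
  R'_titanium = ln(0.0179/0.0148)/(2πk) = 0.1902/(2π·22.6) = 0.001339 m·K/W
  R'_PVC = ln(0.0213/0.0179)/(2πk) = 0.1739/(2π·0.165) = 0.1677 m·K/W
  R'_HDPE = ln(0.0257/0.0213)/(2πk) = 0.1878/(2π·0.407) = 0.07343 m·K/W
ΣR = 0.001339 + 0.1677 + 0.07343 = 0.2425 m·K/W
Q' = ΔT/ΣR = (87.3 °C − 25.6 °C)/0.2425 = 254.4 W/m
From the inner boundary to the PVC/HDPE interface, ΣR_partial = 0.1690 m·K/W.
T_interface = T_in − Q'·ΣR_partial = 87.3 °C − (254.4)(0.1690) = 44.3 °C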